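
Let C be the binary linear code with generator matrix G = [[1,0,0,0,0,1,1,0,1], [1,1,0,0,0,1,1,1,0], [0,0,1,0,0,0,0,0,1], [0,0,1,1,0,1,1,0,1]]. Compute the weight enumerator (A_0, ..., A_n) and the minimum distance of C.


Weight distribution: A_0 = 1, A_2 = 1, A_3 = 5, A_4 = 3, A_5 = 2, A_6 = 3, A_7 = 1. Minimum distance d = 2.

Enumerate all 2^4 = 16 messages m ∈ F_2^4.
For each, compute codeword c = mG in F_2^9, then tally its weight.
  m = 0000 → c = 000000000, weight = 0.
  m = 1000 → c = 100001101, weight = 4.
  m = 0100 → c = 110001110, weight = 5.
  m = 1100 → c = 010000011, weight = 3.
  m = 0010 → c = 001000001, weight = 2.
  m = 1010 → c = 101001100, weight = 4.
  m = 0110 → c = 111001111, weight = 7.
  m = 1110 → c = 011000010, weight = 3.
  m = 0001 → c = 001101101, weight = 5.
  m = 1001 → c = 101100000, weight = 3.
  m = 0101 → c = 111100011, weight = 6.
  m = 1101 → c = 011101110, weight = 6.
  m = 0011 → c = 000101100, weight = 3.
  m = 1011 → c = 100100001, weight = 3.
  m = 0111 → c = 110100010, weight = 4.
  m = 1111 → c = 010101111, weight = 6.
Tally weights:
  weight 0: 1 codewords.
  weight 2: 1 codewords.
  weight 3: 5 codewords.
  weight 4: 3 codewords.
  weight 5: 2 codewords.
  weight 6: 3 codewords.
  weight 7: 1 codewords.
Minimum distance d = smallest w > 0 with A_w > 0 = 2.
Sanity: Σ A_w = 16 = 2^4 = 16 ✓.


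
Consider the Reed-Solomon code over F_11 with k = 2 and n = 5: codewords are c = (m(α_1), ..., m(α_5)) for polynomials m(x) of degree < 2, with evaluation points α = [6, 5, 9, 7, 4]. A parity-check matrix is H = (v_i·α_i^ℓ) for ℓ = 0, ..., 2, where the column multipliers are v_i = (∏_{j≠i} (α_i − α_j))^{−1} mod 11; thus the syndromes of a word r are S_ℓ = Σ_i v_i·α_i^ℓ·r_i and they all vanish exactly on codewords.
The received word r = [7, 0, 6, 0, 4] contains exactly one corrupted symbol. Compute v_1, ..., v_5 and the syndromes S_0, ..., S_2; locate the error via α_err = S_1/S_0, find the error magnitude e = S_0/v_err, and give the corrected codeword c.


S = (3, 10, 4), error at position 4, error magnitude e = 8, c = [7, 0, 6, 3, 4].

Step 1: column multipliers v_i = (∏_{j≠i}(α_i − α_j))^{−1} mod 11.
  i = 1 (α = 6): (6−5)(6−9)(6−7)(6−4) = 1·(−3)·(−1)·2 = 6 ≡ 6, so v_1 = 6^{−1} = 2 (mod 11).
  i = 2 (α = 5): (5−6)(5−9)(5−7)(5−4) = (−1)·(−4)·(−2)·1 = −8 ≡ 3, so v_2 = 3^{−1} = 4 (mod 11).
  i = 3 (α = 9): (9−6)(9−5)(9−7)(9−4) = 3·4·2·5 = 120 ≡ 10, so v_3 = 10^{−1} = 10 (mod 11).
  i = 4 (α = 7): (7−6)(7−5)(7−9)(7−4) = 1·2·(−2)·3 = −12 ≡ 10, so v_4 = 10^{−1} = 10 (mod 11).
  i = 5 (α = 4): (4−6)(4−5)(4−9)(4−7) = (−2)·(−1)·(−5)·(−3) = 30 ≡ 8, so v_5 = 8^{−1} = 7 (mod 11).
  v = [2, 4, 10, 10, 7].
Step 2: syndromes of r = [7, 0, 6, 0, 4] (all sums mod 11).
  S_0 = Σ v_i r_i = 2·7 + 4·0 + 10·6 + 10·0 + 7·4 = 102 ≡ 3.
  S_1 = Σ v_i α_i r_i = 2·6·7 + 4·5·0 + 10·9·6 + 10·7·0 + 7·4·4 = 736 ≡ 10.
  α_i^2 mod 11 = [3, 3, 4, 5, 5].
  S_2 = Σ v_i α_i^2 r_i = 2·3·7 + 4·3·0 + 10·4·6 + 10·5·0 + 7·5·4 = 422 ≡ 4.
  S = (3, 10, 4) ≠ 0, so r is not a codeword (an error is present).
Step 3: locate the error. For a single error e at position i, S_ℓ = v_i·e·α_i^ℓ, so α_err = S_1/S_0.
  S_0^{−1} = 3^{−1} = 4 (mod 11), so α_err = 10·4 = 40 ≡ 7 = α_4. Error position i = 4.
  Consistency check: S_2/S_1 = 4·10 = 40 ≡ 7 = α_err ✓ (single-error assumption holds).
Step 4: error magnitude e = S_0/v_4 = S_0·∏_{j≠4}(α_4 − α_j) = 3·10 = 30 ≡ 8 (mod 11).
Step 5: correct position 4: c_4 = r_4 − e = 0 − 8 ≡ 3 (mod 11). Hence c = [7, 0, 6, 3, 4].
  Check: interpolating c through the α_i gives m(x) = 9 + 7·x (degree < 2) with m(α_i) = c_i for every i, so c is indeed a codeword.


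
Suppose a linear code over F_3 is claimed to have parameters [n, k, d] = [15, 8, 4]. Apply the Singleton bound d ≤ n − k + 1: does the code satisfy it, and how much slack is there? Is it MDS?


Singleton RHS = n − k + 1 = 8, slack = 4, bound satisfied, not MDS.

Singleton bound: d ≤ n − k + 1.
Here n = 15, k = 8, so n − k + 1 = 8.
Given d = 4, check d ≤ 8: YES.
Slack = (n − k + 1) − d = 4.
The code is NOT MDS (slack = 4 > 0).
Description: the claimed parameters are [15, 8, 4]_3; such a code would be non-MDS.


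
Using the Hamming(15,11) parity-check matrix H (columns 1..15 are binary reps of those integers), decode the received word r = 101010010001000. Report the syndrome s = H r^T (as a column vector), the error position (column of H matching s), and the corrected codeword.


s = (0, 0, 1, 1)^T, error position = 3, corrected codeword c = 100010010001000

Compute s = H r^T mod 2 one row at a time:
  s_1 = 1 + 0 + 0 + 0 + 1 + 0 + 0 + 0 = 2 ≡ 0 (mod 2).
  s_2 = 0 + 1 + 0 + 0 + 1 + 0 + 0 + 0 = 2 ≡ 0 (mod 2).
  s_3 = 0 + 1 + 0 + 0 + 0 + 0 + 0 + 0 = 1 ≡ 1 (mod 2).
  s_4 = 1 + 1 + 1 + 0 + 0 + 0 + 0 + 0 = 3 ≡ 1 (mod 2).
s = (0, 0, 1, 1)^T — this equals column 3 of H (binary 0011), so error is at position 3.
Correct: flip bit 3 of r = 101010010001000 to get c = 100010010001000.


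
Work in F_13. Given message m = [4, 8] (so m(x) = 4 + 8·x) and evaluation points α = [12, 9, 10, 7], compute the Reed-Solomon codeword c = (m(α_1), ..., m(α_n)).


c = [9, 11, 6, 8]

Message polynomial: m(x) = 4 + 8·x (mod 13).
For each evaluation point α_i, compute m(α_i) mod 13:
  α_1 = 12: Horner steps 8 → 9, so m(12) = 9.
  α_2 = 9: Horner steps 8 → 11, so m(9) = 11.
  α_3 = 10: Horner steps 8 → 6, so m(10) = 6.
  α_4 = 7: Horner steps 8 → 8, so m(7) = 8.
Codeword c = [9, 11, 6, 8] ∈ F_13^4.


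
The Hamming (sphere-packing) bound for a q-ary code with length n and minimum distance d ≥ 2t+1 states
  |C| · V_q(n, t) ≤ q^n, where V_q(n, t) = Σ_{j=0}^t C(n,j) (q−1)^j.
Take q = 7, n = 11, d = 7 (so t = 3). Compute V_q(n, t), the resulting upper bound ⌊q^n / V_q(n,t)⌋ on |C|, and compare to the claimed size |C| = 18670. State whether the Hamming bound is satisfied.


V_q(n, t) = 37687, q^n = 1977326743, Hamming bound = 52467, |C| = 18670 ≤ bound (satisfied).

Step 1: Compute V_q(n, t) = Σ_{j=0}^3 C(n, j) (q−1)^j.
  j = 0: C(11,0)·(6)^0 = 1·1 = 1.
  j = 1: C(11,1)·(6)^1 = 11·6 = 66.
  j = 2: C(11,2)·(6)^2 = 55·36 = 1980.
  j = 3: C(11,3)·(6)^3 = 165·216 = 35640.
  V_q(n, t) = 1 + 66 + 1980 + 35640 = 37687.
Step 2: q^n = 7^11 = 1977326743.
Step 3: Hamming bound ⌊q^n / V_q(n,t)⌋ = ⌊1977326743/37687⌋ = 52467.
Step 4: Compare |C| = 18670 to 52467: satisfied.
The claimed |C| lies below the Hamming bound.


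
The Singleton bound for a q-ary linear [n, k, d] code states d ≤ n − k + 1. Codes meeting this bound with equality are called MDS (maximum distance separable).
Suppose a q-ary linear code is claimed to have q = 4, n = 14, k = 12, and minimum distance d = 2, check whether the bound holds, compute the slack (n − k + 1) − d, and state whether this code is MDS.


Singleton RHS = n − k + 1 = 3, slack = 1, bound satisfied, not MDS.

Singleton bound: d ≤ n − k + 1.
Here n = 14, k = 12, so n − k + 1 = 3.
Given d = 2, check d ≤ 3: YES.
Slack = (n − k + 1) − d = 1.
The code is NOT MDS (slack = 1 > 0).
Description: the claimed parameters are [14, 12, 2]_4; such a code would be non-MDS.


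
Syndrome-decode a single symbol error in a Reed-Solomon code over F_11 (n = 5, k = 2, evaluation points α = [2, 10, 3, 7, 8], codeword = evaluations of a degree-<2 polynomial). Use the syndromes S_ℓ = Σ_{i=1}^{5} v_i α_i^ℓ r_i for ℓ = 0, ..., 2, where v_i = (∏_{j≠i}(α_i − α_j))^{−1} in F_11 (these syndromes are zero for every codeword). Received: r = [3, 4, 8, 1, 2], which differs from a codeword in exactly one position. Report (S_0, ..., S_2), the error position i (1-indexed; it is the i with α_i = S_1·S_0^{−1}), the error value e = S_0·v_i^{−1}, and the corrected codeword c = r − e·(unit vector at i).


S = (2, 4, 8), error at position 1, error magnitude e = 7, c = [7, 4, 8, 1, 2].

Step 1: column multipliers v_i = (∏_{j≠i}(α_i − α_j))^{−1} mod 11.
  i = 1 (α = 2): (2−10)(2−3)(2−7)(2−8) = (−8)·(−1)·(−5)·(−6) = 240 ≡ 9, so v_1 = 9^{−1} = 5 (mod 11).
  i = 2 (α = 10): (10−2)(10−3)(10−7)(10−8) = 8·7·3·2 = 336 ≡ 6, so v_2 = 6^{−1} = 2 (mod 11).
  i = 3 (α = 3): (3−2)(3−10)(3−7)(3−8) = 1·(−7)·(−4)·(−5) = −140 ≡ 3, so v_3 = 3^{−1} = 4 (mod 11).
  i = 4 (α = 7): (7−2)(7−10)(7−3)(7−8) = 5·(−3)·4·(−1) = 60 ≡ 5, so v_4 = 5^{−1} = 9 (mod 11).
  i = 5 (α = 8): (8−2)(8−10)(8−3)(8−7) = 6·(−2)·5·1 = −60 ≡ 6, so v_5 = 6^{−1} = 2 (mod 11).
  v = [5, 2, 4, 9, 2].
Step 2: syndromes of r = [3, 4, 8, 1, 2] (all sums mod 11).
  S_0 = Σ v_i r_i = 5·3 + 2·4 + 4·8 + 9·1 + 2·2 = 68 ≡ 2.
  S_1 = Σ v_i α_i r_i = 5·2·3 + 2·10·4 + 4·3·8 + 9·7·1 + 2·8·2 = 301 ≡ 4.
  α_i^2 mod 11 = [4, 1, 9, 5, 9].
  S_2 = Σ v_i α_i^2 r_i = 5·4·3 + 2·1·4 + 4·9·8 + 9·5·1 + 2·9·2 = 437 ≡ 8.
  S = (2, 4, 8) ≠ 0, so r is not a codeword (an error is present).
Step 3: locate the error. For a single error e at position i, S_ℓ = v_i·e·α_i^ℓ, so α_err = S_1/S_0.
  S_0^{−1} = 2^{−1} = 6 (mod 11), so α_err = 4·6 = 24 ≡ 2 = α_1. Error position i = 1.
  Consistency check: S_2/S_1 = 8·3 = 24 ≡ 2 = α_err ✓ (single-error assumption holds).
Step 4: error magnitude e = S_0/v_1 = S_0·∏_{j≠1}(α_1 − α_j) = 2·9 = 18 ≡ 7 (mod 11).
Step 5: correct position 1: c_1 = r_1 − e = 3 − 7 ≡ 7 (mod 11). Hence c = [7, 4, 8, 1, 2].
  Check: interpolating c through the α_i gives m(x) = 5 + 1·x (degree < 2) with m(α_i) = c_i for every i, so c is indeed a codeword.


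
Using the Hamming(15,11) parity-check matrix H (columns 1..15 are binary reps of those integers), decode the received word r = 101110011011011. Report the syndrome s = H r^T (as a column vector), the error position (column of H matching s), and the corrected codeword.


s = (0, 1, 0, 0)^T, error position = 4, corrected codeword c = 101010011011011

Compute s = H r^T mod 2 one row at a time:
  s_1 = 1 + 1 + 0 + 1 + 1 + 0 + 1 + 1 = 6 ≡ 0 (mod 2).
  s_2 = 1 + 1 + 0 + 0 + 1 + 0 + 1 + 1 = 5 ≡ 1 (mod 2).
  s_3 = 0 + 1 + 0 + 0 + 0 + 1 + 1 + 1 = 4 ≡ 0 (mod 2).
  s_4 = 1 + 1 + 1 + 0 + 1 + 1 + 0 + 1 = 6 ≡ 0 (mod 2).
s = (0, 1, 0, 0)^T — this equals column 4 of H (binary 0100), so error is at position 4.
Correct: flip bit 4 of r = 101110011011011 to get c = 101010011011011.


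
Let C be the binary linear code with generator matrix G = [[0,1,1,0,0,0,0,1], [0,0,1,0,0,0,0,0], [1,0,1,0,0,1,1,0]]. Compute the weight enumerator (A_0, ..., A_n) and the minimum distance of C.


Weight distribution: A_0 = 1, A_1 = 1, A_2 = 1, A_3 = 2, A_4 = 1, A_5 = 1, A_6 = 1. Minimum distance d = 1.

Enumerate all 2^3 = 8 messages m ∈ F_2^3.
For each, compute codeword c = mG in F_2^8, then tally its weight.
  m = 000 → c = 00000000, weight = 0.
  m = 100 → c = 01100001, weight = 3.
  m = 010 → c = 00100000, weight = 1.
  m = 110 → c = 01000001, weight = 2.
  m = 001 → c = 10100110, weight = 4.
  m = 101 → c = 11000111, weight = 5.
  m = 011 → c = 10000110, weight = 3.
  m = 111 → c = 11100111, weight = 6.
Tally weights:
  weight 0: 1 codewords.
  weight 1: 1 codewords.
  weight 2: 1 codewords.
  weight 3: 2 codewords.
  weight 4: 1 codewords.
  weight 5: 1 codewords.
  weight 6: 1 codewords.
Minimum distance d = smallest w > 0 with A_w > 0 = 1.
Sanity: Σ A_w = 8 = 2^3 = 8 ✓.


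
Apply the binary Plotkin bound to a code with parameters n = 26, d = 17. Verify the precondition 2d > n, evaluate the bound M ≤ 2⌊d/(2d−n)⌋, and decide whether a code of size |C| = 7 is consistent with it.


Plotkin bound M ≤ 4; given |C| = 7 > bound (violated).

Check applicability: 2d = 34, n = 26.
2d − n = 8 > 0, so Plotkin applies.
Compute d/(2d−n) = 17/8 ≈ 2.1250.
⌊d/(2d−n)⌋ = 2.
Plotkin bound: M ≤ 2·2 = 4.
Given |C| = 7, check: VIOLATED.
This |C| is above the Plotkin bound, so no binary code with n = 26, d = 17 and 7 codewords exists.


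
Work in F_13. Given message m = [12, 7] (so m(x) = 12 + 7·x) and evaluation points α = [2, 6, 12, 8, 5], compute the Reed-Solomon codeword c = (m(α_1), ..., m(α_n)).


c = [0, 2, 5, 3, 8]

Message polynomial: m(x) = 12 + 7·x (mod 13).
For each evaluation point α_i, compute m(α_i) mod 13:
  α_1 = 2: Horner steps 7 → 0, so m(2) = 0.
  α_2 = 6: Horner steps 7 → 2, so m(6) = 2.
  α_3 = 12: Horner steps 7 → 5, so m(12) = 5.
  α_4 = 8: Horner steps 7 → 3, so m(8) = 3.
  α_5 = 5: Horner steps 7 → 8, so m(5) = 8.
Codeword c = [0, 2, 5, 3, 8] ∈ F_13^5.


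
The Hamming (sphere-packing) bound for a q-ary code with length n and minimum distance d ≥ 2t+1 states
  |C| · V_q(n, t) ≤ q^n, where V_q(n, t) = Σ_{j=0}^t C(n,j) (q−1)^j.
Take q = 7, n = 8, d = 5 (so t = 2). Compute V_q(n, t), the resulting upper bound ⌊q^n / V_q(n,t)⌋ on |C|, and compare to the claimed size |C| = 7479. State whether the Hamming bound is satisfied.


V_q(n, t) = 1057, q^n = 5764801, Hamming bound = 5453, |C| = 7479 > bound (violated).

Step 1: Compute V_q(n, t) = Σ_{j=0}^2 C(n, j) (q−1)^j.
  j = 0: C(8,0)·(6)^0 = 1·1 = 1.
  j = 1: C(8,1)·(6)^1 = 8·6 = 48.
  j = 2: C(8,2)·(6)^2 = 28·36 = 1008.
  V_q(n, t) = 1 + 48 + 1008 = 1057.
Step 2: q^n = 7^8 = 5764801.
Step 3: Hamming bound ⌊q^n / V_q(n,t)⌋ = ⌊5764801/1057⌋ = 5453.
Step 4: Compare |C| = 7479 to 5453: violated.
The claimed |C| lies above the Hamming bound, so no 7-ary code of length 8 with d ≥ 5 can have 7479 codewords.


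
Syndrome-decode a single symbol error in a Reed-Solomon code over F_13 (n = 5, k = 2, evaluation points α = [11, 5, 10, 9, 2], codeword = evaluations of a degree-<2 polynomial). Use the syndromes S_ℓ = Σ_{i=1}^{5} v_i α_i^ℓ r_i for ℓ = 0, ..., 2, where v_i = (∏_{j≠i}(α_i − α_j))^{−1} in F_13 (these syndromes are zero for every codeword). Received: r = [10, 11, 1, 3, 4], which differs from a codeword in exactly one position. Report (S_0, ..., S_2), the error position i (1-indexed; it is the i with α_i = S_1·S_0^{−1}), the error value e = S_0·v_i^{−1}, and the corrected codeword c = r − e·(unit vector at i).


S = (6, 1, 11), error at position 1, error magnitude e = 11, c = [12, 11, 1, 3, 4].

Step 1: column multipliers v_i = (∏_{j≠i}(α_i − α_j))^{−1} mod 13.
  i = 1 (α = 11): (11−5)(11−10)(11−9)(11−2) = 6·1·2·9 = 108 ≡ 4, so v_1 = 4^{−1} = 10 (mod 13).
  i = 2 (α = 5): (5−11)(5−10)(5−9)(5−2) = (−6)·(−5)·(−4)·3 = −360 ≡ 4, so v_2 = 4^{−1} = 10 (mod 13).
  i = 3 (α = 10): (10−11)(10−5)(10−9)(10−2) = (−1)·5·1·8 = −40 ≡ 12, so v_3 = 12^{−1} = 12 (mod 13).
  i = 4 (α = 9): (9−11)(9−5)(9−10)(9−2) = (−2)·4·(−1)·7 = 56 ≡ 4, so v_4 = 4^{−1} = 10 (mod 13).
  i = 5 (α = 2): (2−11)(2−5)(2−10)(2−9) = (−9)·(−3)·(−8)·(−7) = 1512 ≡ 4, so v_5 = 4^{−1} = 10 (mod 13).
  v = [10, 10, 12, 10, 10].
Step 2: syndromes of r = [10, 11, 1, 3, 4] (all sums mod 13).
  S_0 = Σ v_i r_i = 10·10 + 10·11 + 12·1 + 10·3 + 10·4 = 292 ≡ 6.
  S_1 = Σ v_i α_i r_i = 10·11·10 + 10·5·11 + 12·10·1 + 10·9·3 + 10·2·4 = 2120 ≡ 1.
  α_i^2 mod 13 = [4, 12, 9, 3, 4].
  S_2 = Σ v_i α_i^2 r_i = 10·4·10 + 10·12·11 + 12·9·1 + 10·3·3 + 10·4·4 = 2078 ≡ 11.
  S = (6, 1, 11) ≠ 0, so r is not a codeword (an error is present).
Step 3: locate the error. For a single error e at position i, S_ℓ = v_i·e·α_i^ℓ, so α_err = S_1/S_0.
  S_0^{−1} = 6^{−1} = 11 (mod 13), so α_err = 1·11 = 11 ≡ 11 = α_1. Error position i = 1.
  Consistency check: S_2/S_1 = 11·1 = 11 ≡ 11 = α_err ✓ (single-error assumption holds).
Step 4: error magnitude e = S_0/v_1 = S_0·∏_{j≠1}(α_1 − α_j) = 6·4 = 24 ≡ 11 (mod 13).
Step 5: correct position 1: c_1 = r_1 − e = 10 − 11 ≡ 12 (mod 13). Hence c = [12, 11, 1, 3, 4].
  Check: interpolating c through the α_i gives m(x) = 8 + 11·x (degree < 2) with m(α_i) = c_i for every i, so c is indeed a codeword.


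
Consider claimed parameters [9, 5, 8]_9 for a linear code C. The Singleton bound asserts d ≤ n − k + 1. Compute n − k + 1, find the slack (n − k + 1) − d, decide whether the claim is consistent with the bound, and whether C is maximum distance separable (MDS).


Singleton RHS = n − k + 1 = 5, slack = -3, bound violated (no such code; not MDS).

Singleton bound: d ≤ n − k + 1.
Here n = 9, k = 5, so n − k + 1 = 5.
Given d = 8, check d ≤ 5: NO.
Slack = (n − k + 1) − d = -3.
The slack is negative: d = 8 exceeds n − k + 1 = 5 by 3, so the Singleton bound is violated and no linear [9, 5, 8]_9 code can exist. In particular it is not MDS (MDS requires d = n − k + 1 exactly).
Description: the claimed parameters are [9, 5, 8]_9; such a code would be impossible (violates the Singleton bound).


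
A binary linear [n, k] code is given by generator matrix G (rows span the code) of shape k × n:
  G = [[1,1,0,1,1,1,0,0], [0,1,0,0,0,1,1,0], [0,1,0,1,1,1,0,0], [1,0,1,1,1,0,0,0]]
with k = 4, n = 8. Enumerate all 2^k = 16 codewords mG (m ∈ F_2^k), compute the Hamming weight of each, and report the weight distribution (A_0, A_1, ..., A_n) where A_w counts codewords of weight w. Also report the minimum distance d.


Weight distribution: A_0 = 1, A_1 = 1, A_2 = 1, A_3 = 5, A_4 = 5, A_5 = 1, A_6 = 1, A_7 = 1. Minimum distance d = 1.

Enumerate all 2^4 = 16 messages m ∈ F_2^4.
For each, compute codeword c = mG in F_2^8, then tally its weight.
  m = 0000 → c = 00000000, weight = 0.
  m = 1000 → c = 11011100, weight = 5.
  m = 0100 → c = 01000110, weight = 3.
  m = 1100 → c = 10011010, weight = 4.
  m = 0010 → c = 01011100, weight = 4.
  m = 1010 → c = 10000000, weight = 1.
  m = 0110 → c = 00011010, weight = 3.
  m = 1110 → c = 11000110, weight = 4.
  m = 0001 → c = 10111000, weight = 4.
  m = 1001 → c = 01100100, weight = 3.
  m = 0101 → c = 11111110, weight = 7.
  m = 1101 → c = 00100010, weight = 2.
  m = 0011 → c = 11100100, weight = 4.
  m = 1011 → c = 00111000, weight = 3.
  m = 0111 → c = 10100010, weight = 3.
  m = 1111 → c = 01111110, weight = 6.
Tally weights:
  weight 0: 1 codewords.
  weight 1: 1 codewords.
  weight 2: 1 codewords.
  weight 3: 5 codewords.
  weight 4: 5 codewords.
  weight 5: 1 codewords.
  weight 6: 1 codewords.
  weight 7: 1 codewords.
Minimum distance d = smallest w > 0 with A_w > 0 = 1.
Sanity: Σ A_w = 16 = 2^4 = 16 ✓.


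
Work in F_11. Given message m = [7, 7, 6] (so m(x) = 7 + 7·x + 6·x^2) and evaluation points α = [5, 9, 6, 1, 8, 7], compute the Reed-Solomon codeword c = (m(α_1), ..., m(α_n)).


c = [5, 6, 1, 9, 7, 9]

Message polynomial: m(x) = 7 + 7·x + 6·x^2 (mod 11).
For each evaluation point α_i, compute m(α_i) mod 11:
  α_1 = 5: Horner steps 6 → 4 → 5, so m(5) = 5.
  α_2 = 9: Horner steps 6 → 6 → 6, so m(9) = 6.
  α_3 = 6: Horner steps 6 → 10 → 1, so m(6) = 1.
  α_4 = 1: Horner steps 6 → 2 → 9, so m(1) = 9.
  α_5 = 8: Horner steps 6 → 0 → 7, so m(8) = 7.
  α_6 = 7: Horner steps 6 → 5 → 9, so m(7) = 9.
Codeword c = [5, 6, 1, 9, 7, 9] ∈ F_11^6.


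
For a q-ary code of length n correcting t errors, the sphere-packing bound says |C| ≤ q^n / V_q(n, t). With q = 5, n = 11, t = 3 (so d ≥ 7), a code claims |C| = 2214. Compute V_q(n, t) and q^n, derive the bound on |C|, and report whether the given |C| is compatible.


V_q(n, t) = 11485, q^n = 48828125, Hamming bound = 4251, |C| = 2214 ≤ bound (satisfied).

Step 1: Compute V_q(n, t) = Σ_{j=0}^3 C(n, j) (q−1)^j.
  j = 0: C(11,0)·(4)^0 = 1·1 = 1.
  j = 1: C(11,1)·(4)^1 = 11·4 = 44.
  j = 2: C(11,2)·(4)^2 = 55·16 = 880.
  j = 3: C(11,3)·(4)^3 = 165·64 = 10560.
  V_q(n, t) = 1 + 44 + 880 + 10560 = 11485.
Step 2: q^n = 5^11 = 48828125.
Step 3: Hamming bound ⌊q^n / V_q(n,t)⌋ = ⌊48828125/11485⌋ = 4251.
Step 4: Compare |C| = 2214 to 4251: satisfied.
The claimed |C| lies below the Hamming bound.


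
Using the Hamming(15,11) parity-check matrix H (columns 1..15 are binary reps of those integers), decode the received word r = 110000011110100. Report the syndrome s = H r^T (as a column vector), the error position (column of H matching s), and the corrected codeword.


s = (1, 1, 1, 0)^T, error position = 14, corrected codeword c = 110000011110110

Compute s = H r^T mod 2 one row at a time:
  s_1 = 1 + 1 + 1 + 1 + 0 + 1 + 0 + 0 = 5 ≡ 1 (mod 2).
  s_2 = 0 + 0 + 0 + 0 + 0 + 1 + 0 + 0 = 1 ≡ 1 (mod 2).
  s_3 = 1 + 0 + 0 + 0 + 1 + 1 + 0 + 0 = 3 ≡ 1 (mod 2).
  s_4 = 1 + 0 + 0 + 0 + 1 + 1 + 1 + 0 = 4 ≡ 0 (mod 2).
s = (1, 1, 1, 0)^T — this equals column 14 of H (binary 1110), so error is at position 14.
Correct: flip bit 14 of r = 110000011110100 to get c = 110000011110110.


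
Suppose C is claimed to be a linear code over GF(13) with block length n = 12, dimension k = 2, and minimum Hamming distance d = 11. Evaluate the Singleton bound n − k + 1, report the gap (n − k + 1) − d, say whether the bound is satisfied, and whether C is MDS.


Singleton RHS = n − k + 1 = 11, slack = 0, bound satisfied, MDS.

Singleton bound: d ≤ n − k + 1.
Here n = 12, k = 2, so n − k + 1 = 11.
Given d = 11, check d ≤ 11: YES.
Slack = (n − k + 1) − d = 0.
The code is MDS (slack = 0).
Description: the claimed parameters are [12, 2, 11]_13; such a code would be MDS (meets Singleton bound).


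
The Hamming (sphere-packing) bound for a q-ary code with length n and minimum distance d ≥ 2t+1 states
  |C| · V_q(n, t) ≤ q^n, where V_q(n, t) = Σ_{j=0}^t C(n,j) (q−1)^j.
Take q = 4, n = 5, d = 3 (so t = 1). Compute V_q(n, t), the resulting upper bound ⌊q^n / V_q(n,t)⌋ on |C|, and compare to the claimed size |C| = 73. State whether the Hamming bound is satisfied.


V_q(n, t) = 16, q^n = 1024, Hamming bound = 64, |C| = 73 > bound (violated).

Step 1: Compute V_q(n, t) = Σ_{j=0}^1 C(n, j) (q−1)^j.
  j = 0: C(5,0)·(3)^0 = 1·1 = 1.
  j = 1: C(5,1)·(3)^1 = 5·3 = 15.
  V_q(n, t) = 1 + 15 = 16.
Step 2: q^n = 4^5 = 1024.
Step 3: Hamming bound ⌊q^n / V_q(n,t)⌋ = ⌊1024/16⌋ = 64.
Step 4: Compare |C| = 73 to 64: violated.
The claimed |C| lies above the Hamming bound, so no 4-ary code of length 5 with d ≥ 3 can have 73 codewords.


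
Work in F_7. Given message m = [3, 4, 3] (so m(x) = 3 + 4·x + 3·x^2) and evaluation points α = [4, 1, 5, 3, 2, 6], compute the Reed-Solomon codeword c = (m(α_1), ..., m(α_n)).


c = [4, 3, 0, 0, 2, 2]

Message polynomial: m(x) = 3 + 4·x + 3·x^2 (mod 7).
For each evaluation point α_i, compute m(α_i) mod 7:
  α_1 = 4: Horner steps 3 → 2 → 4, so m(4) = 4.
  α_2 = 1: Horner steps 3 → 0 → 3, so m(1) = 3.
  α_3 = 5: Horner steps 3 → 5 → 0, so m(5) = 0.
  α_4 = 3: Horner steps 3 → 6 → 0, so m(3) = 0.
  α_5 = 2: Horner steps 3 → 3 → 2, so m(2) = 2.
  α_6 = 6: Horner steps 3 → 1 → 2, so m(6) = 2.
Codeword c = [4, 3, 0, 0, 2, 2] ∈ F_7^6.


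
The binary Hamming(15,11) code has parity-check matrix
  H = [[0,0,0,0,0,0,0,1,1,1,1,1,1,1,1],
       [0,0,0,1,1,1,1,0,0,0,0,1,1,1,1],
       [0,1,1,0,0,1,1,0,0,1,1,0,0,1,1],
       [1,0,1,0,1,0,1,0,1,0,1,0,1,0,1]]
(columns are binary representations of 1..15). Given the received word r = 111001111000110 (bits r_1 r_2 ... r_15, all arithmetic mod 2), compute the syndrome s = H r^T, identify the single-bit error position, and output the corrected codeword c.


s = (0, 0, 1, 1)^T, error position = 3, corrected codeword c = 110001111000110

Compute s = H r^T mod 2 one row at a time:
  s_1 = 1 + 1 + 0 + 0 + 0 + 1 + 1 + 0 = 4 ≡ 0 (mod 2).
  s_2 = 0 + 0 + 1 + 1 + 0 + 1 + 1 + 0 = 4 ≡ 0 (mod 2).
  s_3 = 1 + 1 + 1 + 1 + 0 + 0 + 1 + 0 = 5 ≡ 1 (mod 2).
  s_4 = 1 + 1 + 0 + 1 + 1 + 0 + 1 + 0 = 5 ≡ 1 (mod 2).
s = (0, 0, 1, 1)^T — this equals column 3 of H (binary 0011), so error is at position 3.
Correct: flip bit 3 of r = 111001111000110 to get c = 110001111000110.


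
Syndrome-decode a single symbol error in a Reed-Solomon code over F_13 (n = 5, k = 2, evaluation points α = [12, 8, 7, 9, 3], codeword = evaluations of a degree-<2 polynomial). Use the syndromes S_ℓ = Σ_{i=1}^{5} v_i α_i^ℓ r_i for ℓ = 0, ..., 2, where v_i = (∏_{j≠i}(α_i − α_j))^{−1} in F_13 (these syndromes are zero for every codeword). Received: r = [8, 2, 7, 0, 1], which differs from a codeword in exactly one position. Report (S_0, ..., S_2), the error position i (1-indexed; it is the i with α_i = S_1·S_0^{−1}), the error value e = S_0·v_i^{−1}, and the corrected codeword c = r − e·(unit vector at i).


S = (1, 9, 3), error at position 4, error magnitude e = 3, c = [8, 2, 7, 10, 1].

Step 1: column multipliers v_i = (∏_{j≠i}(α_i − α_j))^{−1} mod 13.
  i = 1 (α = 12): (12−8)(12−7)(12−9)(12−3) = 4·5·3·9 = 540 ≡ 7, so v_1 = 7^{−1} = 2 (mod 13).
  i = 2 (α = 8): (8−12)(8−7)(8−9)(8−3) = (−4)·1·(−1)·5 = 20 ≡ 7, so v_2 = 7^{−1} = 2 (mod 13).
  i = 3 (α = 7): (7−12)(7−8)(7−9)(7−3) = (−5)·(−1)·(−2)·4 = −40 ≡ 12, so v_3 = 12^{−1} = 12 (mod 13).
  i = 4 (α = 9): (9−12)(9−8)(9−7)(9−3) = (−3)·1·2·6 = −36 ≡ 3, so v_4 = 3^{−1} = 9 (mod 13).
  i = 5 (α = 3): (3−12)(3−8)(3−7)(3−9) = (−9)·(−5)·(−4)·(−6) = 1080 ≡ 1, so v_5 = 1^{−1} = 1 (mod 13).
  v = [2, 2, 12, 9, 1].
Step 2: syndromes of r = [8, 2, 7, 0, 1] (all sums mod 13).
  S_0 = Σ v_i r_i = 2·8 + 2·2 + 12·7 + 9·0 + 1·1 = 105 ≡ 1.
  S_1 = Σ v_i α_i r_i = 2·12·8 + 2·8·2 + 12·7·7 + 9·9·0 + 1·3·1 = 815 ≡ 9.
  α_i^2 mod 13 = [1, 12, 10, 3, 9].
  S_2 = Σ v_i α_i^2 r_i = 2·1·8 + 2·12·2 + 12·10·7 + 9·3·0 + 1·9·1 = 913 ≡ 3.
  S = (1, 9, 3) ≠ 0, so r is not a codeword (an error is present).
Step 3: locate the error. For a single error e at position i, S_ℓ = v_i·e·α_i^ℓ, so α_err = S_1/S_0.
  S_0^{−1} = 1^{−1} = 1 (mod 13), so α_err = 9·1 = 9 ≡ 9 = α_4. Error position i = 4.
  Consistency check: S_2/S_1 = 3·3 = 9 ≡ 9 = α_err ✓ (single-error assumption holds).
Step 4: error magnitude e = S_0/v_4 = S_0·∏_{j≠4}(α_4 − α_j) = 1·3 = 3 ≡ 3 (mod 13).
Step 5: correct position 4: c_4 = r_4 − e = 0 − 3 ≡ 10 (mod 13). Hence c = [8, 2, 7, 10, 1].
  Check: interpolating c through the α_i gives m(x) = 3 + 8·x (degree < 2) with m(α_i) = c_i for every i, so c is indeed a codeword.


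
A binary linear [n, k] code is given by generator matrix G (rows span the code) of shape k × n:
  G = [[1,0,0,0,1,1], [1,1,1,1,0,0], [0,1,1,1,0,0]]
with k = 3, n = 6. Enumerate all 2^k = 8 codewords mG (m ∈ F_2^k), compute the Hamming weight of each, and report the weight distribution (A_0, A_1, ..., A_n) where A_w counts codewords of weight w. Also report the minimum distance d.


Weight distribution: A_0 = 1, A_1 = 1, A_2 = 1, A_3 = 2, A_4 = 1, A_5 = 1, A_6 = 1. Minimum distance d = 1.

Enumerate all 2^3 = 8 messages m ∈ F_2^3.
For each, compute codeword c = mG in F_2^6, then tally its weight.
  m = 000 → c = 000000, weight = 0.
  m = 100 → c = 100011, weight = 3.
  m = 010 → c = 111100, weight = 4.
  m = 110 → c = 011111, weight = 5.
  m = 001 → c = 011100, weight = 3.
  m = 101 → c = 111111, weight = 6.
  m = 011 → c = 100000, weight = 1.
  m = 111 → c = 000011, weight = 2.
Tally weights:
  weight 0: 1 codewords.
  weight 1: 1 codewords.
  weight 2: 1 codewords.
  weight 3: 2 codewords.
  weight 4: 1 codewords.
  weight 5: 1 codewords.
  weight 6: 1 codewords.
Minimum distance d = smallest w > 0 with A_w > 0 = 1.
Sanity: Σ A_w = 8 = 2^3 = 8 ✓.


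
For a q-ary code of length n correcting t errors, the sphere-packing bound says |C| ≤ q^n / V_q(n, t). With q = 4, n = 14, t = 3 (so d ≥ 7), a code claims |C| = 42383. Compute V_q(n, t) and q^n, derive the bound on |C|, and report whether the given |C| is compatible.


V_q(n, t) = 10690, q^n = 268435456, Hamming bound = 25110, |C| = 42383 > bound (violated).

Step 1: Compute V_q(n, t) = Σ_{j=0}^3 C(n, j) (q−1)^j.
  j = 0: C(14,0)·(3)^0 = 1·1 = 1.
  j = 1: C(14,1)·(3)^1 = 14·3 = 42.
  j = 2: C(14,2)·(3)^2 = 91·9 = 819.
  j = 3: C(14,3)·(3)^3 = 364·27 = 9828.
  V_q(n, t) = 1 + 42 + 819 + 9828 = 10690.
Step 2: q^n = 4^14 = 268435456.
Step 3: Hamming bound ⌊q^n / V_q(n,t)⌋ = ⌊268435456/10690⌋ = 25110.
Step 4: Compare |C| = 42383 to 25110: violated.
The claimed |C| lies above the Hamming bound, so no 4-ary code of length 14 with d ≥ 7 can have 42383 codewords.


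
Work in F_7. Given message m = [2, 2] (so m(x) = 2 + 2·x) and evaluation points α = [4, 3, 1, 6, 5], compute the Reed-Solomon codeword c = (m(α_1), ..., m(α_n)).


c = [3, 1, 4, 0, 5]

Message polynomial: m(x) = 2 + 2·x (mod 7).
For each evaluation point α_i, compute m(α_i) mod 7:
  α_1 = 4: Horner steps 2 → 3, so m(4) = 3.
  α_2 = 3: Horner steps 2 → 1, so m(3) = 1.
  α_3 = 1: Horner steps 2 → 4, so m(1) = 4.
  α_4 = 6: Horner steps 2 → 0, so m(6) = 0.
  α_5 = 5: Horner steps 2 → 5, so m(5) = 5.
Codeword c = [3, 1, 4, 0, 5] ∈ F_7^5.


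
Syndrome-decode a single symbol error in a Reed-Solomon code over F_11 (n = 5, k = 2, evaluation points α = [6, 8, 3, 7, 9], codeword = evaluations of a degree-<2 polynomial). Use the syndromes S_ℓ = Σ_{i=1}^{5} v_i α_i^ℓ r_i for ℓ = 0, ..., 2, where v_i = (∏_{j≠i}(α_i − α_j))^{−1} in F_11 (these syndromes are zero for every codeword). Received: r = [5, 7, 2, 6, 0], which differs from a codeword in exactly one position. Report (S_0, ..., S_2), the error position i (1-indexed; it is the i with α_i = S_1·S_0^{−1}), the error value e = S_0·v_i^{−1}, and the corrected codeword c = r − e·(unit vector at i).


S = (1, 9, 4), error at position 5, error magnitude e = 3, c = [5, 7, 2, 6, 8].

Step 1: column multipliers v_i = (∏_{j≠i}(α_i − α_j))^{−1} mod 11.
  i = 1 (α = 6): (6−8)(6−3)(6−7)(6−9) = (−2)·3·(−1)·(−3) = −18 ≡ 4, so v_1 = 4^{−1} = 3 (mod 11).
  i = 2 (α = 8): (8−6)(8−3)(8−7)(8−9) = 2·5·1·(−1) = −10 ≡ 1, so v_2 = 1^{−1} = 1 (mod 11).
  i = 3 (α = 3): (3−6)(3−8)(3−7)(3−9) = (−3)·(−5)·(−4)·(−6) = 360 ≡ 8, so v_3 = 8^{−1} = 7 (mod 11).
  i = 4 (α = 7): (7−6)(7−8)(7−3)(7−9) = 1·(−1)·4·(−2) = 8 ≡ 8, so v_4 = 8^{−1} = 7 (mod 11).
  i = 5 (α = 9): (9−6)(9−8)(9−3)(9−7) = 3·1·6·2 = 36 ≡ 3, so v_5 = 3^{−1} = 4 (mod 11).
  v = [3, 1, 7, 7, 4].
Step 2: syndromes of r = [5, 7, 2, 6, 0] (all sums mod 11).
  S_0 = Σ v_i r_i = 3·5 + 1·7 + 7·2 + 7·6 + 4·0 = 78 ≡ 1.
  S_1 = Σ v_i α_i r_i = 3·6·5 + 1·8·7 + 7·3·2 + 7·7·6 + 4·9·0 = 482 ≡ 9.
  α_i^2 mod 11 = [3, 9, 9, 5, 4].
  S_2 = Σ v_i α_i^2 r_i = 3·3·5 + 1·9·7 + 7·9·2 + 7·5·6 + 4·4·0 = 444 ≡ 4.
  S = (1, 9, 4) ≠ 0, so r is not a codeword (an error is present).
Step 3: locate the error. For a single error e at position i, S_ℓ = v_i·e·α_i^ℓ, so α_err = S_1/S_0.
  S_0^{−1} = 1^{−1} = 1 (mod 11), so α_err = 9·1 = 9 ≡ 9 = α_5. Error position i = 5.
  Consistency check: S_2/S_1 = 4·5 = 20 ≡ 9 = α_err ✓ (single-error assumption holds).
Step 4: error magnitude e = S_0/v_5 = S_0·∏_{j≠5}(α_5 − α_j) = 1·3 = 3 ≡ 3 (mod 11).
Step 5: correct position 5: c_5 = r_5 − e = 0 − 3 ≡ 8 (mod 11). Hence c = [5, 7, 2, 6, 8].
  Check: interpolating c through the α_i gives m(x) = 10 + 1·x (degree < 2) with m(α_i) = c_i for every i, so c is indeed a codeword.


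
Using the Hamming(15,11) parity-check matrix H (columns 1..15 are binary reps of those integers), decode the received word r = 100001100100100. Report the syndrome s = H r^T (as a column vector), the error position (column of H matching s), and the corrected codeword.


s = (0, 1, 1, 1)^T, error position = 7, corrected codeword c = 100001000100100

Compute s = H r^T mod 2 one row at a time:
  s_1 = 0 + 0 + 1 + 0 + 0 + 1 + 0 + 0 = 2 ≡ 0 (mod 2).
  s_2 = 0 + 0 + 1 + 1 + 0 + 1 + 0 + 0 = 3 ≡ 1 (mod 2).
  s_3 = 0 + 0 + 1 + 1 + 1 + 0 + 0 + 0 = 3 ≡ 1 (mod 2).
  s_4 = 1 + 0 + 0 + 1 + 0 + 0 + 1 + 0 = 3 ≡ 1 (mod 2).
s = (0, 1, 1, 1)^T — this equals column 7 of H (binary 0111), so error is at position 7.
Correct: flip bit 7 of r = 100001100100100 to get c = 100001000100100.


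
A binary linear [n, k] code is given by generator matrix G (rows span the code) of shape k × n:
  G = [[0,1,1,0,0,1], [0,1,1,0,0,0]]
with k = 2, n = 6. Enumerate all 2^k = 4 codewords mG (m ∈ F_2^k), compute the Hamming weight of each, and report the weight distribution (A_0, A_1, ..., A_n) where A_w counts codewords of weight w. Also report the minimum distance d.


Weight distribution: A_0 = 1, A_1 = 1, A_2 = 1, A_3 = 1. Minimum distance d = 1.

Enumerate all 2^2 = 4 messages m ∈ F_2^2.
For each, compute codeword c = mG in F_2^6, then tally its weight.
  m = 00 → c = 000000, weight = 0.
  m = 10 → c = 011001, weight = 3.
  m = 01 → c = 011000, weight = 2.
  m = 11 → c = 000001, weight = 1.
Tally weights:
  weight 0: 1 codewords.
  weight 1: 1 codewords.
  weight 2: 1 codewords.
  weight 3: 1 codewords.
Minimum distance d = smallest w > 0 with A_w > 0 = 1.
Sanity: Σ A_w = 4 = 2^2 = 4 ✓.


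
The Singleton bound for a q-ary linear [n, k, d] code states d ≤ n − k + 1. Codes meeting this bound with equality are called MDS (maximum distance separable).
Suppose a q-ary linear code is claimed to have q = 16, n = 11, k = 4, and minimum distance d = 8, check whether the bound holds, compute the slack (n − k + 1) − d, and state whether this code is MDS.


Singleton RHS = n − k + 1 = 8, slack = 0, bound satisfied, MDS.

Singleton bound: d ≤ n − k + 1.
Here n = 11, k = 4, so n − k + 1 = 8.
Given d = 8, check d ≤ 8: YES.
Slack = (n − k + 1) − d = 0.
The code is MDS (slack = 0).
Description: the claimed parameters are [11, 4, 8]_16; such a code would be MDS (meets Singleton bound).


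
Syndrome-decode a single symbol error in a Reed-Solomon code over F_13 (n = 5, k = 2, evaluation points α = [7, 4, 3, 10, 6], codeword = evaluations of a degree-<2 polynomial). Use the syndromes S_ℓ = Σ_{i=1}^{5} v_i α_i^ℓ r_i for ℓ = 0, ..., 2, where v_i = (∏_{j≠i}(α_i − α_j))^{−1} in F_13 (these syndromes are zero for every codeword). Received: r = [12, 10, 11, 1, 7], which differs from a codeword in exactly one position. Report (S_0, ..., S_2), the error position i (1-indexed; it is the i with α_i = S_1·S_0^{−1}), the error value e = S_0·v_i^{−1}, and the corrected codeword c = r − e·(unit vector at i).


S = (1, 3, 9), error at position 3, error magnitude e = 6, c = [12, 10, 5, 1, 7].

Step 1: column multipliers v_i = (∏_{j≠i}(α_i − α_j))^{−1} mod 13.
  i = 1 (α = 7): (7−4)(7−3)(7−10)(7−6) = 3·4·(−3)·1 = −36 ≡ 3, so v_1 = 3^{−1} = 9 (mod 13).
  i = 2 (α = 4): (4−7)(4−3)(4−10)(4−6) = (−3)·1·(−6)·(−2) = −36 ≡ 3, so v_2 = 3^{−1} = 9 (mod 13).
  i = 3 (α = 3): (3−7)(3−4)(3−10)(3−6) = (−4)·(−1)·(−7)·(−3) = 84 ≡ 6, so v_3 = 6^{−1} = 11 (mod 13).
  i = 4 (α = 10): (10−7)(10−4)(10−3)(10−6) = 3·6·7·4 = 504 ≡ 10, so v_4 = 10^{−1} = 4 (mod 13).
  i = 5 (α = 6): (6−7)(6−4)(6−3)(6−10) = (−1)·2·3·(−4) = 24 ≡ 11, so v_5 = 11^{−1} = 6 (mod 13).
  v = [9, 9, 11, 4, 6].
Step 2: syndromes of r = [12, 10, 11, 1, 7] (all sums mod 13).
  S_0 = Σ v_i r_i = 9·12 + 9·10 + 11·11 + 4·1 + 6·7 = 365 ≡ 1.
  S_1 = Σ v_i α_i r_i = 9·7·12 + 9·4·10 + 11·3·11 + 4·10·1 + 6·6·7 = 1771 ≡ 3.
  α_i^2 mod 13 = [10, 3, 9, 9, 10].
  S_2 = Σ v_i α_i^2 r_i = 9·10·12 + 9·3·10 + 11·9·11 + 4·9·1 + 6·10·7 = 2895 ≡ 9.
  S = (1, 3, 9) ≠ 0, so r is not a codeword (an error is present).
Step 3: locate the error. For a single error e at position i, S_ℓ = v_i·e·α_i^ℓ, so α_err = S_1/S_0.
  S_0^{−1} = 1^{−1} = 1 (mod 13), so α_err = 3·1 = 3 ≡ 3 = α_3. Error position i = 3.
  Consistency check: S_2/S_1 = 9·9 = 81 ≡ 3 = α_err ✓ (single-error assumption holds).
Step 4: error magnitude e = S_0/v_3 = S_0·∏_{j≠3}(α_3 − α_j) = 1·6 = 6 ≡ 6 (mod 13).
Step 5: correct position 3: c_3 = r_3 − e = 11 − 6 ≡ 5 (mod 13). Hence c = [12, 10, 5, 1, 7].
  Check: interpolating c through the α_i gives m(x) = 3 + 5·x (degree < 2) with m(α_i) = c_i for every i, so c is indeed a codeword.


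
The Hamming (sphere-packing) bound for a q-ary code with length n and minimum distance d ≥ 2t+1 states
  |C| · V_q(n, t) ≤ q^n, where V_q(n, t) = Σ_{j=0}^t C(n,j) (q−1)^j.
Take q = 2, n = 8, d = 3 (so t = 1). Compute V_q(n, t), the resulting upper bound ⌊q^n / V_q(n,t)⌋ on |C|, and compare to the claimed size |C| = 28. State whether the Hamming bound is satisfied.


V_q(n, t) = 9, q^n = 256, Hamming bound = 28, |C| = 28 ≤ bound (satisfied).

Step 1: Compute V_q(n, t) = Σ_{j=0}^1 C(n, j) (q−1)^j.
  j = 0: C(8,0)·(1)^0 = 1·1 = 1.
  j = 1: C(8,1)·(1)^1 = 8·1 = 8.
  V_q(n, t) = 1 + 8 = 9.
Step 2: q^n = 2^8 = 256.
Step 3: Hamming bound ⌊q^n / V_q(n,t)⌋ = ⌊256/9⌋ = 28.
Step 4: Compare |C| = 28 to 28: satisfied.
The claimed |C| lies at the Hamming bound (tight).


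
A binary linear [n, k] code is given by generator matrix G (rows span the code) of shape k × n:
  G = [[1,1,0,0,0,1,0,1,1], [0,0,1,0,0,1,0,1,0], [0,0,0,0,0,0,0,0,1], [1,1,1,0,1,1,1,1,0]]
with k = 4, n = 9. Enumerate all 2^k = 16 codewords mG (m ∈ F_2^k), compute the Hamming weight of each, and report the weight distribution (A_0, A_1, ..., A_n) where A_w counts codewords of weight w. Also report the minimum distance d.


Weight distribution: A_0 = 1, A_1 = 1, A_3 = 3, A_4 = 6, A_5 = 3, A_7 = 1, A_8 = 1. Minimum distance d = 1.

Enumerate all 2^4 = 16 messages m ∈ F_2^4.
For each, compute codeword c = mG in F_2^9, then tally its weight.
  m = 0000 → c = 000000000, weight = 0.
  m = 1000 → c = 110001011, weight = 5.
  m = 0100 → c = 001001010, weight = 3.
  m = 1100 → c = 111000001, weight = 4.
  m = 0010 → c = 000000001, weight = 1.
  m = 1010 → c = 110001010, weight = 4.
  m = 0110 → c = 001001011, weight = 4.
  m = 1110 → c = 111000000, weight = 3.
  m = 0001 → c = 111011110, weight = 7.
  m = 1001 → c = 001010101, weight = 4.
  m = 0101 → c = 110010100, weight = 4.
  m = 1101 → c = 000011111, weight = 5.
  m = 0011 → c = 111011111, weight = 8.
  m = 1011 → c = 001010100, weight = 3.
  m = 0111 → c = 110010101, weight = 5.
  m = 1111 → c = 000011110, weight = 4.
Tally weights:
  weight 0: 1 codewords.
  weight 1: 1 codewords.
  weight 3: 3 codewords.
  weight 4: 6 codewords.
  weight 5: 3 codewords.
  weight 7: 1 codewords.
  weight 8: 1 codewords.
Minimum distance d = smallest w > 0 with A_w > 0 = 1.
Sanity: Σ A_w = 16 = 2^4 = 16 ✓.


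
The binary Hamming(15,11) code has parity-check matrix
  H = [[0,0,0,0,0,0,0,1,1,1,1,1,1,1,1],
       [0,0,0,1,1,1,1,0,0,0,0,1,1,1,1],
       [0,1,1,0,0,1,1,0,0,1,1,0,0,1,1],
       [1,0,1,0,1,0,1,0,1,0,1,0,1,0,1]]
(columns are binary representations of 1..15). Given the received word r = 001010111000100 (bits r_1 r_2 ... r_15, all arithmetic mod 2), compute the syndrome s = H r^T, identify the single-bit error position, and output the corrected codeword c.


s = (1, 1, 0, 1)^T, error position = 13, corrected codeword c = 001010111000000

Compute s = H r^T mod 2 one row at a time:
  s_1 = 1 + 1 + 0 + 0 + 0 + 1 + 0 + 0 = 3 ≡ 1 (mod 2).
  s_2 = 0 + 1 + 0 + 1 + 0 + 1 + 0 + 0 = 3 ≡ 1 (mod 2).
  s_3 = 0 + 1 + 0 + 1 + 0 + 0 + 0 + 0 = 2 ≡ 0 (mod 2).
  s_4 = 0 + 1 + 1 + 1 + 1 + 0 + 1 + 0 = 5 ≡ 1 (mod 2).
s = (1, 1, 0, 1)^T — this equals column 13 of H (binary 1101), so error is at position 13.
Correct: flip bit 13 of r = 001010111000100 to get c = 001010111000000.


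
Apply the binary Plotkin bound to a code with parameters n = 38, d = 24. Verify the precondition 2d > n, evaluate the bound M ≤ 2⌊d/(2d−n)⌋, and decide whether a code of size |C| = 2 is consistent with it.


Plotkin bound M ≤ 4; given |C| = 2 ≤ bound (satisfied).

Check applicability: 2d = 48, n = 38.
2d − n = 10 > 0, so Plotkin applies.
Compute d/(2d−n) = 24/10 ≈ 2.4000.
⌊d/(2d−n)⌋ = 2.
Plotkin bound: M ≤ 2·2 = 4.
Given |C| = 2, check: satisfied.
This |C| is below the Plotkin bound.
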